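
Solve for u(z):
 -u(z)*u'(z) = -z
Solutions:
 u(z) = -sqrt(C1 + z^2)
 u(z) = sqrt(C1 + z^2)


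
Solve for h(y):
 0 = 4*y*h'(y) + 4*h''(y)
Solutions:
 h(y) = C1 + C2*erf(sqrt(2)*y/2)


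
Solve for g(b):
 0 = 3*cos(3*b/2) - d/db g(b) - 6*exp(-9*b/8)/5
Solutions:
 g(b) = C1 + 2*sin(3*b/2) + 16*exp(-9*b/8)/15


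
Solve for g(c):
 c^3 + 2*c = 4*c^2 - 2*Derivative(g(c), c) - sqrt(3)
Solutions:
 g(c) = C1 - c^4/8 + 2*c^3/3 - c^2/2 - sqrt(3)*c/2


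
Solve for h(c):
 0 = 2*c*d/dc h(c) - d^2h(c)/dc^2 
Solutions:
 h(c) = C1 + C2*erfi(c)


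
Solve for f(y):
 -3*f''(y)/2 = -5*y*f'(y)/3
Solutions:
 f(y) = C1 + C2*erfi(sqrt(5)*y/3)


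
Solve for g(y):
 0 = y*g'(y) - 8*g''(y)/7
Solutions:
 g(y) = C1 + C2*erfi(sqrt(7)*y/4)


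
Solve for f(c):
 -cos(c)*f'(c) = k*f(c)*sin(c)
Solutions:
 f(c) = C1*exp(k*log(cos(c)))


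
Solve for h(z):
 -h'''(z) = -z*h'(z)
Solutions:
 h(z) = C1 + Integral(C2*airyai(z) + C3*airybi(z), z)


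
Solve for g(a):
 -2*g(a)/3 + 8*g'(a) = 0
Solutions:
 g(a) = C1*exp(a/12)


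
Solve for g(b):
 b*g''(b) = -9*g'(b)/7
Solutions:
 g(b) = C1 + C2/b^(2/7)


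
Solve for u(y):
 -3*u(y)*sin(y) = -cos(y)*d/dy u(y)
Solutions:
 u(y) = C1/cos(y)^3


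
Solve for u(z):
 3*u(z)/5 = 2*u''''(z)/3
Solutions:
 u(z) = C1*exp(-10^(3/4)*sqrt(3)*z/10) + C2*exp(10^(3/4)*sqrt(3)*z/10) + C3*sin(10^(3/4)*sqrt(3)*z/10) + C4*cos(10^(3/4)*sqrt(3)*z/10)


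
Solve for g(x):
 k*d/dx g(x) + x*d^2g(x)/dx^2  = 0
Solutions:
 g(x) = C1 + x^(1 - re(k))*(C2*sin(log(x)*Abs(im(k))) + C3*cos(log(x)*im(k)))


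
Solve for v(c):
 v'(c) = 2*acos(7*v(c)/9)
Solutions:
 Integral(1/acos(7*_y/9), (_y, v(c))) = C1 + 2*c


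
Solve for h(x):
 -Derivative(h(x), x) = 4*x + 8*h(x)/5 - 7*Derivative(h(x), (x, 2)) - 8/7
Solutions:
 h(x) = C1*exp(x*(5 - sqrt(1145))/70) + C2*exp(x*(5 + sqrt(1145))/70) - 5*x/2 + 255/112


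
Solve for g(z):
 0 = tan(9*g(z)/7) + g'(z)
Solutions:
 g(z) = -7*asin(C1*exp(-9*z/7))/9 + 7*pi/9
 g(z) = 7*asin(C1*exp(-9*z/7))/9


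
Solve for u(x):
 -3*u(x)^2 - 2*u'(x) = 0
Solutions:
 u(x) = 2/(C1 + 3*x)


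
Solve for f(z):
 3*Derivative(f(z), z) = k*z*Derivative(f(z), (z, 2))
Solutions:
 f(z) = C1 + z^(((re(k) + 3)*re(k) + im(k)^2)/(re(k)^2 + im(k)^2))*(C2*sin(3*log(z)*Abs(im(k))/(re(k)^2 + im(k)^2)) + C3*cos(3*log(z)*im(k)/(re(k)^2 + im(k)^2)))


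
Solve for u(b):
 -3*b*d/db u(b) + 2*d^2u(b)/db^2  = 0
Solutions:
 u(b) = C1 + C2*erfi(sqrt(3)*b/2)


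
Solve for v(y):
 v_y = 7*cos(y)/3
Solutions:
 v(y) = C1 + 7*sin(y)/3


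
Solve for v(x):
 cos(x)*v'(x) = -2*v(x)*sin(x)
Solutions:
 v(x) = C1*cos(x)^2


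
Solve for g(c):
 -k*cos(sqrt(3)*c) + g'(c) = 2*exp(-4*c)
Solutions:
 g(c) = C1 + sqrt(3)*k*sin(sqrt(3)*c)/3 - exp(-4*c)/2


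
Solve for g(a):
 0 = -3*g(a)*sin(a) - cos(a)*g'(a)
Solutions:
 g(a) = C1*cos(a)^3


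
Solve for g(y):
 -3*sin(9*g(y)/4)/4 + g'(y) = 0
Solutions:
 -3*y/4 + 2*log(cos(9*g(y)/4) - 1)/9 - 2*log(cos(9*g(y)/4) + 1)/9 = C1


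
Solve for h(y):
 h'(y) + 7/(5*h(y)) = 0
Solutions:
 h(y) = -sqrt(C1 - 70*y)/5
 h(y) = sqrt(C1 - 70*y)/5


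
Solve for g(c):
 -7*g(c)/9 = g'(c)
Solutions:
 g(c) = C1*exp(-7*c/9)


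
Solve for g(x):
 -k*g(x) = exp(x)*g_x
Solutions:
 g(x) = C1*exp(k*exp(-x))


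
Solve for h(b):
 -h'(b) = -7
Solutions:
 h(b) = C1 + 7*b


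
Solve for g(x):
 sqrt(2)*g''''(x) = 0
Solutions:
 g(x) = C1 + C2*x + C3*x^2 + C4*x^3


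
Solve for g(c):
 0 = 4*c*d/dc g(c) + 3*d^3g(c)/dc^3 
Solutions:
 g(c) = C1 + Integral(C2*airyai(-6^(2/3)*c/3) + C3*airybi(-6^(2/3)*c/3), c)


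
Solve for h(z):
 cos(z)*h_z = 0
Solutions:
 h(z) = C1


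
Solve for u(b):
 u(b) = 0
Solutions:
 u(b) = 0


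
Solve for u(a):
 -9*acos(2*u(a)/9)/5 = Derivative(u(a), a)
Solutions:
 Integral(1/acos(2*_y/9), (_y, u(a))) = C1 - 9*a/5


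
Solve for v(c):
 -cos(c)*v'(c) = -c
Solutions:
 v(c) = C1 + Integral(c/cos(c), c)


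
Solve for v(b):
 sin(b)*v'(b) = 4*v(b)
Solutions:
 v(b) = C1*(cos(b)^2 - 2*cos(b) + 1)/(cos(b)^2 + 2*cos(b) + 1)


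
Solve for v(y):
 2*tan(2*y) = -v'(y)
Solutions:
 v(y) = C1 + log(cos(2*y))


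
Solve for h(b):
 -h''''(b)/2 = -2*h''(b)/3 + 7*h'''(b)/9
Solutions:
 h(b) = C1 + C2*b + C3*exp(b*(-7 + sqrt(157))/9) + C4*exp(-b*(7 + sqrt(157))/9)


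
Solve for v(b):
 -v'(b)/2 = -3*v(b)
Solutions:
 v(b) = C1*exp(6*b)


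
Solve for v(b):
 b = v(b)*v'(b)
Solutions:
 v(b) = -sqrt(C1 + b^2)
 v(b) = sqrt(C1 + b^2)


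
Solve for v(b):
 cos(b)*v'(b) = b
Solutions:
 v(b) = C1 + Integral(b/cos(b), b)


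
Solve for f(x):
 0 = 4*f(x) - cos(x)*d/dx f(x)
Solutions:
 f(x) = C1*(sin(x)^2 + 2*sin(x) + 1)/(sin(x)^2 - 2*sin(x) + 1)


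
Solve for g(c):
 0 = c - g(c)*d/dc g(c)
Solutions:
 g(c) = -sqrt(C1 + c^2)
 g(c) = sqrt(C1 + c^2)


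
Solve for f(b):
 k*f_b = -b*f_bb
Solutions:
 f(b) = C1 + b^(1 - re(k))*(C2*sin(log(b)*Abs(im(k))) + C3*cos(log(b)*im(k)))


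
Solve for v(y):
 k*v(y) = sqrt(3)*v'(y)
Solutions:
 v(y) = C1*exp(sqrt(3)*k*y/3)


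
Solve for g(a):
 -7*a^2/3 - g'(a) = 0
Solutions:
 g(a) = C1 - 7*a^3/9


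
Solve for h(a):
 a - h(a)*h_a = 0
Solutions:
 h(a) = -sqrt(C1 + a^2)
 h(a) = sqrt(C1 + a^2)


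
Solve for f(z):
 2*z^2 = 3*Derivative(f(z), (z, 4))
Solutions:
 f(z) = C1 + C2*z + C3*z^2 + C4*z^3 + z^6/540


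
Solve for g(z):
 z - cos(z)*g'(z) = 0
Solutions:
 g(z) = C1 + Integral(z/cos(z), z)


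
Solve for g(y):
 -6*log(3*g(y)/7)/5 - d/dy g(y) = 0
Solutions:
 5*Integral(1/(log(_y) - log(7) + log(3)), (_y, g(y)))/6 = C1 - y


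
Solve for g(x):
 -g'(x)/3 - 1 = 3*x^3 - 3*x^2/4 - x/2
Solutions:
 g(x) = C1 - 9*x^4/4 + 3*x^3/4 + 3*x^2/4 - 3*x


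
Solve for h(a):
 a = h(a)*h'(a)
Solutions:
 h(a) = -sqrt(C1 + a^2)
 h(a) = sqrt(C1 + a^2)


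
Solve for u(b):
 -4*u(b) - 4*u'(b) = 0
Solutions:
 u(b) = C1*exp(-b)


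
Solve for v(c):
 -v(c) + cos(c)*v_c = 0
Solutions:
 v(c) = C1*sqrt(sin(c) + 1)/sqrt(sin(c) - 1)


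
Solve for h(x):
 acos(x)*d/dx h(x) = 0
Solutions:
 h(x) = C1


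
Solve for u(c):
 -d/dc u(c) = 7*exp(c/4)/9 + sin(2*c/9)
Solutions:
 u(c) = C1 - 28*exp(c/4)/9 + 9*cos(2*c/9)/2


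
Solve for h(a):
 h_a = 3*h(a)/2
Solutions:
 h(a) = C1*exp(3*a/2)


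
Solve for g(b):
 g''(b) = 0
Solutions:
 g(b) = C1 + C2*b


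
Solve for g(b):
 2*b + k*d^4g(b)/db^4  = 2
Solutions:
 g(b) = C1 + C2*b + C3*b^2 + C4*b^3 - b^5/(60*k) + b^4/(12*k)


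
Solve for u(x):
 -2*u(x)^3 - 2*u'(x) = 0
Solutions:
 u(x) = -sqrt(2)*sqrt(-1/(C1 - x))/2
 u(x) = sqrt(2)*sqrt(-1/(C1 - x))/2


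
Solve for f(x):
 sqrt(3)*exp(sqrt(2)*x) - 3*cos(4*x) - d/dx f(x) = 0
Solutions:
 f(x) = C1 + sqrt(6)*exp(sqrt(2)*x)/2 - 3*sin(4*x)/4


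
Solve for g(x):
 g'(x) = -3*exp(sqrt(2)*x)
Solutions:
 g(x) = C1 - 3*sqrt(2)*exp(sqrt(2)*x)/2


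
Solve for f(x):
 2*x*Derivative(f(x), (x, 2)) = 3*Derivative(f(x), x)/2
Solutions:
 f(x) = C1 + C2*x^(7/4)


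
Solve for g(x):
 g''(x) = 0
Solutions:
 g(x) = C1 + C2*x


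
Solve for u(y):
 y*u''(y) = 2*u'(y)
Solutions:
 u(y) = C1 + C2*y^3


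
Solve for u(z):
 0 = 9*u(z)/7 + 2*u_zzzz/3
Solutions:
 u(z) = (C1*sin(2^(1/4)*21^(3/4)*z/14) + C2*cos(2^(1/4)*21^(3/4)*z/14))*exp(-2^(1/4)*21^(3/4)*z/14) + (C3*sin(2^(1/4)*21^(3/4)*z/14) + C4*cos(2^(1/4)*21^(3/4)*z/14))*exp(2^(1/4)*21^(3/4)*z/14)


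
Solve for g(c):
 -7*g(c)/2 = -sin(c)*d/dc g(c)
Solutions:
 g(c) = C1*(cos(c) - 1)^(7/4)/(cos(c) + 1)^(7/4)


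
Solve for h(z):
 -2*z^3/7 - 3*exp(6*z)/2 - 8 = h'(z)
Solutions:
 h(z) = C1 - z^4/14 - 8*z - exp(6*z)/4


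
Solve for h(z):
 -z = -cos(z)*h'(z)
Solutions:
 h(z) = C1 + Integral(z/cos(z), z)


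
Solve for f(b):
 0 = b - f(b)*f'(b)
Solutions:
 f(b) = -sqrt(C1 + b^2)
 f(b) = sqrt(C1 + b^2)


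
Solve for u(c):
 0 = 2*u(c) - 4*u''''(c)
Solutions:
 u(c) = C1*exp(-2^(3/4)*c/2) + C2*exp(2^(3/4)*c/2) + C3*sin(2^(3/4)*c/2) + C4*cos(2^(3/4)*c/2)


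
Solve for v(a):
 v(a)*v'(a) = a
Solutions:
 v(a) = -sqrt(C1 + a^2)
 v(a) = sqrt(C1 + a^2)


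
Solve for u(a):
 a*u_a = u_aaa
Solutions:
 u(a) = C1 + Integral(C2*airyai(a) + C3*airybi(a), a)


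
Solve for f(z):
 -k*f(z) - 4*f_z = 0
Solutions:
 f(z) = C1*exp(-k*z/4)


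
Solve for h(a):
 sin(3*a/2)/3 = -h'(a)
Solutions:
 h(a) = C1 + 2*cos(3*a/2)/9


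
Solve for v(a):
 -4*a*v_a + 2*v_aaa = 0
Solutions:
 v(a) = C1 + Integral(C2*airyai(2^(1/3)*a) + C3*airybi(2^(1/3)*a), a)


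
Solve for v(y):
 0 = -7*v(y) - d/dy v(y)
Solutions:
 v(y) = C1*exp(-7*y)


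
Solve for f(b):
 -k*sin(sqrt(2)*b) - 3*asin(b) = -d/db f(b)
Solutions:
 f(b) = C1 + 3*b*asin(b) - sqrt(2)*k*cos(sqrt(2)*b)/2 + 3*sqrt(1 - b^2)


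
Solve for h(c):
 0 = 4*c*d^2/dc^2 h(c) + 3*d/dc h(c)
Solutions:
 h(c) = C1 + C2*c^(1/4)


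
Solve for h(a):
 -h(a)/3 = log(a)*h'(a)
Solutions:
 h(a) = C1*exp(-li(a)/3)


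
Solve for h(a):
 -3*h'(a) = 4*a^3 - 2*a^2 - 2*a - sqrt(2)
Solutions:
 h(a) = C1 - a^4/3 + 2*a^3/9 + a^2/3 + sqrt(2)*a/3


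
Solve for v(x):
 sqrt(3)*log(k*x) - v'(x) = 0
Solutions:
 v(x) = C1 + sqrt(3)*x*log(k*x) - sqrt(3)*x


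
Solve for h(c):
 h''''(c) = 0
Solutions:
 h(c) = C1 + C2*c + C3*c^2 + C4*c^3


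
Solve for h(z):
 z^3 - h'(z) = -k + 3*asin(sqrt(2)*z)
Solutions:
 h(z) = C1 + k*z + z^4/4 - 3*z*asin(sqrt(2)*z) - 3*sqrt(2)*sqrt(1 - 2*z^2)/2


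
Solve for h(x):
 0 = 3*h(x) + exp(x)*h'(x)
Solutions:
 h(x) = C1*exp(3*exp(-x))


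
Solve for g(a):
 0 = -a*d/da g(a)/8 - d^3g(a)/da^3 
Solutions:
 g(a) = C1 + Integral(C2*airyai(-a/2) + C3*airybi(-a/2), a)


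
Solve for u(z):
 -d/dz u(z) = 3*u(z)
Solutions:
 u(z) = C1*exp(-3*z)


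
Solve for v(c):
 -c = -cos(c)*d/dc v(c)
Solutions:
 v(c) = C1 + Integral(c/cos(c), c)


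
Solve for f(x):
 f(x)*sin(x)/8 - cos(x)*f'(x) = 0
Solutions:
 f(x) = C1/cos(x)^(1/8)


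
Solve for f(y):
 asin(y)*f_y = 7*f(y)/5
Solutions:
 f(y) = C1*exp(7*Integral(1/asin(y), y)/5)


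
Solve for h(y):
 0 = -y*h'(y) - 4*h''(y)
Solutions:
 h(y) = C1 + C2*erf(sqrt(2)*y/4)


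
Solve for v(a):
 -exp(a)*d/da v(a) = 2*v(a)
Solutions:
 v(a) = C1*exp(2*exp(-a))


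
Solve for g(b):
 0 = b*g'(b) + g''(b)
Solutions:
 g(b) = C1 + C2*erf(sqrt(2)*b/2)


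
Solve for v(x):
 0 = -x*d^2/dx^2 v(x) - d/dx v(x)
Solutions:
 v(x) = C1 + C2*log(x)


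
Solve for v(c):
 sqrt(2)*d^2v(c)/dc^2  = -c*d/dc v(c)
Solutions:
 v(c) = C1 + C2*erf(2^(1/4)*c/2)


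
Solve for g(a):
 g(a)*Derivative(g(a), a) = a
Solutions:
 g(a) = -sqrt(C1 + a^2)
 g(a) = sqrt(C1 + a^2)


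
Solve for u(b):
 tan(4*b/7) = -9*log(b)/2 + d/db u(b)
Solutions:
 u(b) = C1 + 9*b*log(b)/2 - 9*b/2 - 7*log(cos(4*b/7))/4


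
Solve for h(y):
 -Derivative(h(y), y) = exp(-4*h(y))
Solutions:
 h(y) = log(-I*(C1 - 4*y)^(1/4))
 h(y) = log(I*(C1 - 4*y)^(1/4))
 h(y) = log(-(C1 - 4*y)^(1/4))
 h(y) = log(C1 - 4*y)/4


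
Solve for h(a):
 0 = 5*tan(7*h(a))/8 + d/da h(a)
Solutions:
 h(a) = -asin(C1*exp(-35*a/8))/7 + pi/7
 h(a) = asin(C1*exp(-35*a/8))/7


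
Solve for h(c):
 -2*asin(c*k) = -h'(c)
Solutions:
 h(c) = C1 + 2*Piecewise((c*asin(c*k) + sqrt(-c^2*k^2 + 1)/k, Ne(k, 0)), (0, True))


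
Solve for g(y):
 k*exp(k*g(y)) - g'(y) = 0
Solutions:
 g(y) = Piecewise((log(-1/(C1*k + k^2*y))/k, Ne(k, 0)), (nan, True))
 g(y) = Piecewise((C1 + k*y, Eq(k, 0)), (nan, True))


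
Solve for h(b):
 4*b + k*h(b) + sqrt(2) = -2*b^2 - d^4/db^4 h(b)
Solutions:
 h(b) = C1*exp(-b*(-k)^(1/4)) + C2*exp(b*(-k)^(1/4)) + C3*exp(-I*b*(-k)^(1/4)) + C4*exp(I*b*(-k)^(1/4)) - 2*b^2/k - 4*b/k - sqrt(2)/k


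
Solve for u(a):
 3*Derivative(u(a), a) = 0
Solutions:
 u(a) = C1


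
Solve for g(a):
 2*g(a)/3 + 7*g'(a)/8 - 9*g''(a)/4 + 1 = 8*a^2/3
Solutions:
 g(a) = C1*exp(a*(7 - sqrt(433))/36) + C2*exp(a*(7 + sqrt(433))/36) + 4*a^2 - 21*a/2 + 1257/32


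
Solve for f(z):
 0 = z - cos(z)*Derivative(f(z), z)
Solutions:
 f(z) = C1 + Integral(z/cos(z), z)


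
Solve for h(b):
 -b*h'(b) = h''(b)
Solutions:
 h(b) = C1 + C2*erf(sqrt(2)*b/2)


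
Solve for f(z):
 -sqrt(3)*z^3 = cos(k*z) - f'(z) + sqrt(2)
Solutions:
 f(z) = C1 + sqrt(3)*z^4/4 + sqrt(2)*z + sin(k*z)/k


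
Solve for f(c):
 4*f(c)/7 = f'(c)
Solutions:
 f(c) = C1*exp(4*c/7)


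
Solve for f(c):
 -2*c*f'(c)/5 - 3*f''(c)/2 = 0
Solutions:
 f(c) = C1 + C2*erf(sqrt(30)*c/15)


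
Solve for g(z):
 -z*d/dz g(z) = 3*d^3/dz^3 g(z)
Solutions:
 g(z) = C1 + Integral(C2*airyai(-3^(2/3)*z/3) + C3*airybi(-3^(2/3)*z/3), z)


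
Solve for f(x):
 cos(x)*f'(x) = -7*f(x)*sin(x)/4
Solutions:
 f(x) = C1*cos(x)^(7/4)


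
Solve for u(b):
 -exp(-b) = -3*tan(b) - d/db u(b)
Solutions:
 u(b) = C1 - 3*log(tan(b)^2 + 1)/2 - exp(-b)


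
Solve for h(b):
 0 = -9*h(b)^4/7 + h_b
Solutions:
 h(b) = 7^(1/3)*(-1/(C1 + 27*b))^(1/3)
 h(b) = 7^(1/3)*(-1/(C1 + 9*b))^(1/3)*(-3^(2/3) - 3*3^(1/6)*I)/6
 h(b) = 7^(1/3)*(-1/(C1 + 9*b))^(1/3)*(-3^(2/3) + 3*3^(1/6)*I)/6


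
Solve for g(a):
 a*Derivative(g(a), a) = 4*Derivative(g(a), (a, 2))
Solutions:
 g(a) = C1 + C2*erfi(sqrt(2)*a/4)


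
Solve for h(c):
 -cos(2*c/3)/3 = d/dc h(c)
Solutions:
 h(c) = C1 - sin(2*c/3)/2


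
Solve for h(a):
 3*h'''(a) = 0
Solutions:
 h(a) = C1 + C2*a + C3*a^2


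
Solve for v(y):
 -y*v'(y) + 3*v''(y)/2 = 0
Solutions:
 v(y) = C1 + C2*erfi(sqrt(3)*y/3)


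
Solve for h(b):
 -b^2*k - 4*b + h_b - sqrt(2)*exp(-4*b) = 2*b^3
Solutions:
 h(b) = C1 + b^4/2 + b^3*k/3 + 2*b^2 - sqrt(2)*exp(-4*b)/4


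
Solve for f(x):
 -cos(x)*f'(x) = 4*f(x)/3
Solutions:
 f(x) = C1*(sin(x) - 1)^(2/3)/(sin(x) + 1)^(2/3)


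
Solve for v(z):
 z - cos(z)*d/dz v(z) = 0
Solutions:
 v(z) = C1 + Integral(z/cos(z), z)


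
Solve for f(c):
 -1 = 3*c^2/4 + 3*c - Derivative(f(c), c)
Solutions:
 f(c) = C1 + c^3/4 + 3*c^2/2 + c


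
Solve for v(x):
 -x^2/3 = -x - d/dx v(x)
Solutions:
 v(x) = C1 + x^3/9 - x^2/2


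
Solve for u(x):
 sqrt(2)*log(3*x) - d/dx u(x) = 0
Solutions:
 u(x) = C1 + sqrt(2)*x*log(x) - sqrt(2)*x + sqrt(2)*x*log(3)


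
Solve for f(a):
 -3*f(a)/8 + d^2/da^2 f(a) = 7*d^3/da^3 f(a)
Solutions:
 f(a) = C1*exp(a*(8*2^(1/3)/(63*sqrt(3937) + 3953)^(1/3) + 8 + 2^(2/3)*(63*sqrt(3937) + 3953)^(1/3))/168)*sin(2^(1/3)*sqrt(3)*a*(-2^(1/3)*(63*sqrt(3937) + 3953)^(1/3) + 8/(63*sqrt(3937) + 3953)^(1/3))/168) + C2*exp(a*(8*2^(1/3)/(63*sqrt(3937) + 3953)^(1/3) + 8 + 2^(2/3)*(63*sqrt(3937) + 3953)^(1/3))/168)*cos(2^(1/3)*sqrt(3)*a*(-2^(1/3)*(63*sqrt(3937) + 3953)^(1/3) + 8/(63*sqrt(3937) + 3953)^(1/3))/168) + C3*exp(a*(-2^(2/3)*(63*sqrt(3937) + 3953)^(1/3) - 8*2^(1/3)/(63*sqrt(3937) + 3953)^(1/3) + 4)/84)


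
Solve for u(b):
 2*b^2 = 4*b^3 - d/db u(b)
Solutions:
 u(b) = C1 + b^4 - 2*b^3/3


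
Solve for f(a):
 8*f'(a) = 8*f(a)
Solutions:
 f(a) = C1*exp(a)


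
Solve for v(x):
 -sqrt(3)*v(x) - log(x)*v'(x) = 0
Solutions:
 v(x) = C1*exp(-sqrt(3)*li(x))


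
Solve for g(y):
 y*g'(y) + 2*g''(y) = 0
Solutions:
 g(y) = C1 + C2*erf(y/2)


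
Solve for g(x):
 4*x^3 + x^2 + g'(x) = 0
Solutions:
 g(x) = C1 - x^4 - x^3/3


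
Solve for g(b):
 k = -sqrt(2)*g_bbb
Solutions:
 g(b) = C1 + C2*b + C3*b^2 - sqrt(2)*b^3*k/12


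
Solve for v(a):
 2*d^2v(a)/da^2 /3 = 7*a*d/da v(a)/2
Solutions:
 v(a) = C1 + C2*erfi(sqrt(42)*a/4)


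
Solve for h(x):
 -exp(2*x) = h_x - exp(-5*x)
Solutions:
 h(x) = C1 - exp(2*x)/2 - exp(-5*x)/5


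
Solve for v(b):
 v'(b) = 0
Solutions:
 v(b) = C1


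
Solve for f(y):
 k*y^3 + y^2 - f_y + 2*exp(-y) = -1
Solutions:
 f(y) = C1 + k*y^4/4 + y^3/3 + y - 2*exp(-y)


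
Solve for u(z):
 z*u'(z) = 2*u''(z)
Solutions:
 u(z) = C1 + C2*erfi(z/2)


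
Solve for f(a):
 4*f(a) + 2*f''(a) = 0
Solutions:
 f(a) = C1*sin(sqrt(2)*a) + C2*cos(sqrt(2)*a)


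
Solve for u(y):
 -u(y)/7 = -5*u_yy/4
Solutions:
 u(y) = C1*exp(-2*sqrt(35)*y/35) + C2*exp(2*sqrt(35)*y/35)


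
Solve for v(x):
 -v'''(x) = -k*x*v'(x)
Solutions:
 v(x) = C1 + Integral(C2*airyai(k^(1/3)*x) + C3*airybi(k^(1/3)*x), x)


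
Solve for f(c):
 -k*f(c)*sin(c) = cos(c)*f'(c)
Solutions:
 f(c) = C1*exp(k*log(cos(c)))


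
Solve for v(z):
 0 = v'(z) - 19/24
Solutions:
 v(z) = C1 + 19*z/24


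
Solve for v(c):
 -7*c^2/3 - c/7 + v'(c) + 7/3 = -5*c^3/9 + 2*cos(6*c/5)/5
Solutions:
 v(c) = C1 - 5*c^4/36 + 7*c^3/9 + c^2/14 - 7*c/3 + sin(6*c/5)/3


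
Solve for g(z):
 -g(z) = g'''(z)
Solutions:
 g(z) = C3*exp(-z) + (C1*sin(sqrt(3)*z/2) + C2*cos(sqrt(3)*z/2))*exp(z/2)


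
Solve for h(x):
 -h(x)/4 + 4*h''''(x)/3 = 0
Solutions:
 h(x) = C1*exp(-3^(1/4)*x/2) + C2*exp(3^(1/4)*x/2) + C3*sin(3^(1/4)*x/2) + C4*cos(3^(1/4)*x/2)


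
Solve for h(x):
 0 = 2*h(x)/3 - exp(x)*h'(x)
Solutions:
 h(x) = C1*exp(-2*exp(-x)/3)


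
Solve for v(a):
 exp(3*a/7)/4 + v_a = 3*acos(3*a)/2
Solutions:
 v(a) = C1 + 3*a*acos(3*a)/2 - sqrt(1 - 9*a^2)/2 - 7*exp(3*a/7)/12


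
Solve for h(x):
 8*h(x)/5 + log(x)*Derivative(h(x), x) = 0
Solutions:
 h(x) = C1*exp(-8*li(x)/5)


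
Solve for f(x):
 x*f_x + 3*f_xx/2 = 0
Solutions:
 f(x) = C1 + C2*erf(sqrt(3)*x/3)


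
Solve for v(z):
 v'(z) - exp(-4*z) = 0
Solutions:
 v(z) = C1 - exp(-4*z)/4


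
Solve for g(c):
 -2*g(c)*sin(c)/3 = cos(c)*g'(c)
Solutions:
 g(c) = C1*cos(c)^(2/3)


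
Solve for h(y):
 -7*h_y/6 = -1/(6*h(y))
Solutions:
 h(y) = -sqrt(C1 + 14*y)/7
 h(y) = sqrt(C1 + 14*y)/7


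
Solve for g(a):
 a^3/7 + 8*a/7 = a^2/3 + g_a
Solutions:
 g(a) = C1 + a^4/28 - a^3/9 + 4*a^2/7


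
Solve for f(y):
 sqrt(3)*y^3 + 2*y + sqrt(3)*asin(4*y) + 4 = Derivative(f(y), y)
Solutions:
 f(y) = C1 + sqrt(3)*y^4/4 + y^2 + 4*y + sqrt(3)*(y*asin(4*y) + sqrt(1 - 16*y^2)/4)


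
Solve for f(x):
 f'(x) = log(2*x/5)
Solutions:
 f(x) = C1 + x*log(x) - x + x*log(2/5)


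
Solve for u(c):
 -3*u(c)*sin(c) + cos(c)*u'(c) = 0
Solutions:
 u(c) = C1/cos(c)^3


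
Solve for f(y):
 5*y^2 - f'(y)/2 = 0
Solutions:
 f(y) = C1 + 10*y^3/3


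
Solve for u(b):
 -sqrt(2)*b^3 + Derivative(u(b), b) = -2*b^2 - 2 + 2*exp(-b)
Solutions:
 u(b) = C1 + sqrt(2)*b^4/4 - 2*b^3/3 - 2*b - 2*exp(-b)


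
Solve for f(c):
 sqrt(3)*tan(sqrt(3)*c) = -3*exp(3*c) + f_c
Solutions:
 f(c) = C1 + exp(3*c) - log(cos(sqrt(3)*c))


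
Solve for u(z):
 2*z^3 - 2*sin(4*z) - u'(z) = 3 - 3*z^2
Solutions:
 u(z) = C1 + z^4/2 + z^3 - 3*z + cos(4*z)/2


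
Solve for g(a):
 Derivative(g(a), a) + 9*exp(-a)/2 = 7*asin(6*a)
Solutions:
 g(a) = C1 + 7*a*asin(6*a) + 7*sqrt(1 - 36*a^2)/6 + 9*exp(-a)/2


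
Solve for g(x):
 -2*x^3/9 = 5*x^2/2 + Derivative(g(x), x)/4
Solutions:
 g(x) = C1 - 2*x^4/9 - 10*x^3/3


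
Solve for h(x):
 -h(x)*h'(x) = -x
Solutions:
 h(x) = -sqrt(C1 + x^2)
 h(x) = sqrt(C1 + x^2)


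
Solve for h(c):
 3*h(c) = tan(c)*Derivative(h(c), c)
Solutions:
 h(c) = C1*sin(c)^3


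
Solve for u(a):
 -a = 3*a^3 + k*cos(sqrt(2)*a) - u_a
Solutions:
 u(a) = C1 + 3*a^4/4 + a^2/2 + sqrt(2)*k*sin(sqrt(2)*a)/2


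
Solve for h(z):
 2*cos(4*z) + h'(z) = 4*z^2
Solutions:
 h(z) = C1 + 4*z^3/3 - sin(4*z)/2


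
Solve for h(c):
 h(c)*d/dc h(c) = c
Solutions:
 h(c) = -sqrt(C1 + c^2)
 h(c) = sqrt(C1 + c^2)


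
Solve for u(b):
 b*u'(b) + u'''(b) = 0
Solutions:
 u(b) = C1 + Integral(C2*airyai(-b) + C3*airybi(-b), b)


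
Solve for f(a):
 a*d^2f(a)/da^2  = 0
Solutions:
 f(a) = C1 + C2*a


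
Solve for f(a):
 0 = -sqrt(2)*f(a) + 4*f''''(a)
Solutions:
 f(a) = C1*exp(-2^(5/8)*a/2) + C2*exp(2^(5/8)*a/2) + C3*sin(2^(5/8)*a/2) + C4*cos(2^(5/8)*a/2)


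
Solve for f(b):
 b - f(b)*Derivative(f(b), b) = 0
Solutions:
 f(b) = -sqrt(C1 + b^2)
 f(b) = sqrt(C1 + b^2)


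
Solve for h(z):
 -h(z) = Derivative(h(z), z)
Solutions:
 h(z) = C1*exp(-z)


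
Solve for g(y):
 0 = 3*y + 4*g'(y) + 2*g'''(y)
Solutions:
 g(y) = C1 + C2*sin(sqrt(2)*y) + C3*cos(sqrt(2)*y) - 3*y^2/8


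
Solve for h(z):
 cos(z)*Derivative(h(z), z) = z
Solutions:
 h(z) = C1 + Integral(z/cos(z), z)


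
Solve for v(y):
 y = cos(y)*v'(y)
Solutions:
 v(y) = C1 + Integral(y/cos(y), y)


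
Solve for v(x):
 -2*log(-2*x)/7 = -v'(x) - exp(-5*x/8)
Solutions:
 v(x) = C1 + 2*x*log(-x)/7 + 2*x*(-1 + log(2))/7 + 8*exp(-5*x/8)/5


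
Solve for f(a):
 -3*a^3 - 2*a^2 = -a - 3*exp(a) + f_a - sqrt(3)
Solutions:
 f(a) = C1 - 3*a^4/4 - 2*a^3/3 + a^2/2 + sqrt(3)*a + 3*exp(a)


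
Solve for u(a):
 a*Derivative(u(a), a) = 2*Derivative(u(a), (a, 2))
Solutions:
 u(a) = C1 + C2*erfi(a/2)


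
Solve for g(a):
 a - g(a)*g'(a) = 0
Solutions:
 g(a) = -sqrt(C1 + a^2)
 g(a) = sqrt(C1 + a^2)


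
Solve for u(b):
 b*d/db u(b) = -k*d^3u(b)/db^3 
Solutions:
 u(b) = C1 + Integral(C2*airyai(b*(-1/k)^(1/3)) + C3*airybi(b*(-1/k)^(1/3)), b)


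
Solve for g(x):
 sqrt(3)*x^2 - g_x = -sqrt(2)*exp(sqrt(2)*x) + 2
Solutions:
 g(x) = C1 + sqrt(3)*x^3/3 - 2*x + exp(sqrt(2)*x)


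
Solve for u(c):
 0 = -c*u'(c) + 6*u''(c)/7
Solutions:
 u(c) = C1 + C2*erfi(sqrt(21)*c/6)


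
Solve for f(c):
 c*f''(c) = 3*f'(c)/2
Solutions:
 f(c) = C1 + C2*c^(5/2)


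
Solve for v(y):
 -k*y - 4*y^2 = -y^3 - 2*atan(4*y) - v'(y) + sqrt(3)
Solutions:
 v(y) = C1 + k*y^2/2 - y^4/4 + 4*y^3/3 - 2*y*atan(4*y) + sqrt(3)*y + log(16*y^2 + 1)/4


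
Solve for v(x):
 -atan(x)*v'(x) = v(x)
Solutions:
 v(x) = C1*exp(-Integral(1/atan(x), x))


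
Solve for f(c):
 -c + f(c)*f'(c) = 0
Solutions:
 f(c) = -sqrt(C1 + c^2)
 f(c) = sqrt(C1 + c^2)


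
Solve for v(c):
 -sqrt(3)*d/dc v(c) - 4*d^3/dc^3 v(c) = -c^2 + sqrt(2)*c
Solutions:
 v(c) = C1 + C2*sin(3^(1/4)*c/2) + C3*cos(3^(1/4)*c/2) + sqrt(3)*c^3/9 - sqrt(6)*c^2/6 - 8*c/3


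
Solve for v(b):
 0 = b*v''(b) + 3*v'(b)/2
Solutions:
 v(b) = C1 + C2/sqrt(b)


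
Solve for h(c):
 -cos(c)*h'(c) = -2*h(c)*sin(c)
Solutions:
 h(c) = C1/cos(c)^2


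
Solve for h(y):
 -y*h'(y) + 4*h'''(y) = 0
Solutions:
 h(y) = C1 + Integral(C2*airyai(2^(1/3)*y/2) + C3*airybi(2^(1/3)*y/2), y)


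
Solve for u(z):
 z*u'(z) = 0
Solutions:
 u(z) = C1


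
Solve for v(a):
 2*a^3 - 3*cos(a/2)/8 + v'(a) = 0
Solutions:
 v(a) = C1 - a^4/2 + 3*sin(a/2)/4


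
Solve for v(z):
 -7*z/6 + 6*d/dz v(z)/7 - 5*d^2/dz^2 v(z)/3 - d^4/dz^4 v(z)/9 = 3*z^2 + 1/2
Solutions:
 v(z) = C1 + C2*exp(7^(1/3)*z*(-7^(1/3)*(27 + sqrt(6854))^(1/3) + 35/(27 + sqrt(6854))^(1/3))/14)*sin(sqrt(3)*7^(1/3)*z*(35/(27 + sqrt(6854))^(1/3) + 7^(1/3)*(27 + sqrt(6854))^(1/3))/14) + C3*exp(7^(1/3)*z*(-7^(1/3)*(27 + sqrt(6854))^(1/3) + 35/(27 + sqrt(6854))^(1/3))/14)*cos(sqrt(3)*7^(1/3)*z*(35/(27 + sqrt(6854))^(1/3) + 7^(1/3)*(27 + sqrt(6854))^(1/3))/14) + C4*exp(7^(1/3)*z*(-5/(27 + sqrt(6854))^(1/3) + 7^(1/3)*(27 + sqrt(6854))^(1/3)/7)) + 7*z^3/6 + 539*z^2/72 + 19243*z/648


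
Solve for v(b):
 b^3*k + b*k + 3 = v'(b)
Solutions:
 v(b) = C1 + b^4*k/4 + b^2*k/2 + 3*b


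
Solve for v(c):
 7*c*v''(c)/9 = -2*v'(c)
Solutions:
 v(c) = C1 + C2/c^(11/7)


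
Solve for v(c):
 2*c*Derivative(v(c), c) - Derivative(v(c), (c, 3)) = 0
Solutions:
 v(c) = C1 + Integral(C2*airyai(2^(1/3)*c) + C3*airybi(2^(1/3)*c), c)


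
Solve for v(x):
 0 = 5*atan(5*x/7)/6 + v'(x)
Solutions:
 v(x) = C1 - 5*x*atan(5*x/7)/6 + 7*log(25*x^2 + 49)/12


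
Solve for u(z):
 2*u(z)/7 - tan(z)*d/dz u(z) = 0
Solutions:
 u(z) = C1*sin(z)^(2/7)


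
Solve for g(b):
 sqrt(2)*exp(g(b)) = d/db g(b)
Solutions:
 g(b) = log(-1/(C1 + sqrt(2)*b))


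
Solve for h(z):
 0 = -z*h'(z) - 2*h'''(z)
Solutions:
 h(z) = C1 + Integral(C2*airyai(-2^(2/3)*z/2) + C3*airybi(-2^(2/3)*z/2), z)


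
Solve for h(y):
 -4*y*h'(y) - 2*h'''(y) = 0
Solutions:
 h(y) = C1 + Integral(C2*airyai(-2^(1/3)*y) + C3*airybi(-2^(1/3)*y), y)


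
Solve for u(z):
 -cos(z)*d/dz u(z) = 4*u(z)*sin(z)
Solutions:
 u(z) = C1*cos(z)^4


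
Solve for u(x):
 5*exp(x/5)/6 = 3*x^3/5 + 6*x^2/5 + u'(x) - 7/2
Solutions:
 u(x) = C1 - 3*x^4/20 - 2*x^3/5 + 7*x/2 + 25*exp(x/5)/6


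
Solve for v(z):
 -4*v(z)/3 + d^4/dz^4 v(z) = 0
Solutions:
 v(z) = C1*exp(-sqrt(2)*3^(3/4)*z/3) + C2*exp(sqrt(2)*3^(3/4)*z/3) + C3*sin(sqrt(2)*3^(3/4)*z/3) + C4*cos(sqrt(2)*3^(3/4)*z/3)


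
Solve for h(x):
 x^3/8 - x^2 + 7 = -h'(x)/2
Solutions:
 h(x) = C1 - x^4/16 + 2*x^3/3 - 14*x


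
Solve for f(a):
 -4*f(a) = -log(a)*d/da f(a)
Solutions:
 f(a) = C1*exp(4*li(a))


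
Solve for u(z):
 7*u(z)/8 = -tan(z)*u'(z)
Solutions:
 u(z) = C1/sin(z)^(7/8)


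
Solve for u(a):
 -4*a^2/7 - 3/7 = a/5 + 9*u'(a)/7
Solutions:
 u(a) = C1 - 4*a^3/27 - 7*a^2/90 - a/3


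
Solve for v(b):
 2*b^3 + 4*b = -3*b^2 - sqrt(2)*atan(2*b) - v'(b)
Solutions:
 v(b) = C1 - b^4/2 - b^3 - 2*b^2 - sqrt(2)*(b*atan(2*b) - log(4*b^2 + 1)/4)


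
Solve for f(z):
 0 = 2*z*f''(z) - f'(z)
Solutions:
 f(z) = C1 + C2*z^(3/2)


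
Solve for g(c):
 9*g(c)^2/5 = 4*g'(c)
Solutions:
 g(c) = -20/(C1 + 9*c)


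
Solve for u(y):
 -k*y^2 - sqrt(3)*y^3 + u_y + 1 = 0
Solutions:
 u(y) = C1 + k*y^3/3 + sqrt(3)*y^4/4 - y


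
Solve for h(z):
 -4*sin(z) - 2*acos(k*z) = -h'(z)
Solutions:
 h(z) = C1 + 2*Piecewise((z*acos(k*z) - sqrt(-k^2*z^2 + 1)/k, Ne(k, 0)), (pi*z/2, True)) - 4*cos(z)


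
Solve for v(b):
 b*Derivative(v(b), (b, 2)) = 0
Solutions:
 v(b) = C1 + C2*b


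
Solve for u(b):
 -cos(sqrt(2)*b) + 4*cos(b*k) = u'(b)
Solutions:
 u(b) = C1 - sqrt(2)*sin(sqrt(2)*b)/2 + 4*sin(b*k)/k


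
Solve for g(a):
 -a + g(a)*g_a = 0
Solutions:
 g(a) = -sqrt(C1 + a^2)
 g(a) = sqrt(C1 + a^2)


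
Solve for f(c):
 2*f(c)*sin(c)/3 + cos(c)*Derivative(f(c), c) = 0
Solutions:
 f(c) = C1*cos(c)^(2/3)


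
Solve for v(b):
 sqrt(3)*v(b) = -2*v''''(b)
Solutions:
 v(b) = (C1*sin(2^(1/4)*3^(1/8)*b/2) + C2*cos(2^(1/4)*3^(1/8)*b/2))*exp(-2^(1/4)*3^(1/8)*b/2) + (C3*sin(2^(1/4)*3^(1/8)*b/2) + C4*cos(2^(1/4)*3^(1/8)*b/2))*exp(2^(1/4)*3^(1/8)*b/2)


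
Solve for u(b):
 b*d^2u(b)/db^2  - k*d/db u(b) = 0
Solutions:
 u(b) = C1 + b^(re(k) + 1)*(C2*sin(log(b)*Abs(im(k))) + C3*cos(log(b)*im(k)))


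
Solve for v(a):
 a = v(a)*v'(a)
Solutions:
 v(a) = -sqrt(C1 + a^2)
 v(a) = sqrt(C1 + a^2)


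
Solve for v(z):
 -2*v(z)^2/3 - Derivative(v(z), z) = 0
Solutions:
 v(z) = 3/(C1 + 2*z)


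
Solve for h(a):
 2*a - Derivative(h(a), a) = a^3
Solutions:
 h(a) = C1 - a^4/4 + a^2


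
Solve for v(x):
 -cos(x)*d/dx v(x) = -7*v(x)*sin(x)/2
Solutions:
 v(x) = C1/cos(x)^(7/2)


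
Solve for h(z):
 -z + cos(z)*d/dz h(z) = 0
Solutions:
 h(z) = C1 + Integral(z/cos(z), z)


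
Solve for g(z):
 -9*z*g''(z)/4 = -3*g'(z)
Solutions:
 g(z) = C1 + C2*z^(7/3)


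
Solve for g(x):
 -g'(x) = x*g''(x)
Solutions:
 g(x) = C1 + C2*log(x)


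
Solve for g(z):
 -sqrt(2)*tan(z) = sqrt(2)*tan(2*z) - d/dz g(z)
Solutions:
 g(z) = C1 - sqrt(2)*log(cos(z)) - sqrt(2)*log(cos(2*z))/2


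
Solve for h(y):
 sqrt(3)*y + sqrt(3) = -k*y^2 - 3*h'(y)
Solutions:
 h(y) = C1 - k*y^3/9 - sqrt(3)*y^2/6 - sqrt(3)*y/3


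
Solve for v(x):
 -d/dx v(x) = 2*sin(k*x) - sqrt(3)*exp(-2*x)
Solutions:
 v(x) = C1 - sqrt(3)*exp(-2*x)/2 + 2*cos(k*x)/k


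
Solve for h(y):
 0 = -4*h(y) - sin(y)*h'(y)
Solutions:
 h(y) = C1*(cos(y)^2 + 2*cos(y) + 1)/(cos(y)^2 - 2*cos(y) + 1)


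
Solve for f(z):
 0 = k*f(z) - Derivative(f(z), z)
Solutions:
 f(z) = C1*exp(k*z)


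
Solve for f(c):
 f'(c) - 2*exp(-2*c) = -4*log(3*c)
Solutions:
 f(c) = C1 - 4*c*log(c) + 4*c*(1 - log(3)) - exp(-2*c)


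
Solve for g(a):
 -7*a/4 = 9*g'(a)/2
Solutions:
 g(a) = C1 - 7*a^2/36


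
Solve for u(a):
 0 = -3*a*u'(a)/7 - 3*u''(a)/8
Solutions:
 u(a) = C1 + C2*erf(2*sqrt(7)*a/7)


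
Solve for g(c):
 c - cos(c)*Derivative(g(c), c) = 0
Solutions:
 g(c) = C1 + Integral(c/cos(c), c)


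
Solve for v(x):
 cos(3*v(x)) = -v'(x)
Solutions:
 v(x) = -asin((C1 + exp(6*x))/(C1 - exp(6*x)))/3 + pi/3
 v(x) = asin((C1 + exp(6*x))/(C1 - exp(6*x)))/3


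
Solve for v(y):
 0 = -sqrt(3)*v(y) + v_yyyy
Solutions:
 v(y) = C1*exp(-3^(1/8)*y) + C2*exp(3^(1/8)*y) + C3*sin(3^(1/8)*y) + C4*cos(3^(1/8)*y)


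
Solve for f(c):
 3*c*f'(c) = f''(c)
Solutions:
 f(c) = C1 + C2*erfi(sqrt(6)*c/2)


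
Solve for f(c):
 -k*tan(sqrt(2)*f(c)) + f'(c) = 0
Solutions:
 f(c) = sqrt(2)*(pi - asin(C1*exp(sqrt(2)*c*k)))/2
 f(c) = sqrt(2)*asin(C1*exp(sqrt(2)*c*k))/2


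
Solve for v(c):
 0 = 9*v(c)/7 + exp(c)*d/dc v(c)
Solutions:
 v(c) = C1*exp(9*exp(-c)/7)


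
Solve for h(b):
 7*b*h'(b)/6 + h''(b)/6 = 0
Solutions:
 h(b) = C1 + C2*erf(sqrt(14)*b/2)


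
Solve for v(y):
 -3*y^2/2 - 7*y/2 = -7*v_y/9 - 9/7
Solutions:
 v(y) = C1 + 9*y^3/14 + 9*y^2/4 - 81*y/49


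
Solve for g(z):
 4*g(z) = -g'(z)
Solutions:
 g(z) = C1*exp(-4*z)


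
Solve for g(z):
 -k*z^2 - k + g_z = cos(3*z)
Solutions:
 g(z) = C1 + k*z^3/3 + k*z + sin(3*z)/3


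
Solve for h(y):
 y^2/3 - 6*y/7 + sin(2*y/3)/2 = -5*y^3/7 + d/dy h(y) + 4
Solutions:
 h(y) = C1 + 5*y^4/28 + y^3/9 - 3*y^2/7 - 4*y - 3*cos(2*y/3)/4


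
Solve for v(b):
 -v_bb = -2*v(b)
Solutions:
 v(b) = C1*exp(-sqrt(2)*b) + C2*exp(sqrt(2)*b)


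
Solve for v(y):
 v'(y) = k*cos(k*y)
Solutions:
 v(y) = C1 + sin(k*y)


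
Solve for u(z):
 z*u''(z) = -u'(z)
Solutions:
 u(z) = C1 + C2*log(z)


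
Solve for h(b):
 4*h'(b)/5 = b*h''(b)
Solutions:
 h(b) = C1 + C2*b^(9/5)


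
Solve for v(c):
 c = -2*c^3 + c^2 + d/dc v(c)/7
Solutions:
 v(c) = C1 + 7*c^4/2 - 7*c^3/3 + 7*c^2/2


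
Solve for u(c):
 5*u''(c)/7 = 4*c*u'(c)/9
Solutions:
 u(c) = C1 + C2*erfi(sqrt(70)*c/15)


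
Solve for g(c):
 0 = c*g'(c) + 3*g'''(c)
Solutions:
 g(c) = C1 + Integral(C2*airyai(-3^(2/3)*c/3) + C3*airybi(-3^(2/3)*c/3), c)


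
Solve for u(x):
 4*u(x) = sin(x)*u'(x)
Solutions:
 u(x) = C1*(cos(x)^2 - 2*cos(x) + 1)/(cos(x)^2 + 2*cos(x) + 1)


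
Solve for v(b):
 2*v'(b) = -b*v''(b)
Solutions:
 v(b) = C1 + C2/b


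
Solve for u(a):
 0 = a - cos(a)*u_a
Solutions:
 u(a) = C1 + Integral(a/cos(a), a)


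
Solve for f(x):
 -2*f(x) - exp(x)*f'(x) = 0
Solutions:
 f(x) = C1*exp(2*exp(-x))


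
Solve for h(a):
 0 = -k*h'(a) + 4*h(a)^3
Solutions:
 h(a) = -sqrt(2)*sqrt(-k/(C1*k + 4*a))/2
 h(a) = sqrt(2)*sqrt(-k/(C1*k + 4*a))/2


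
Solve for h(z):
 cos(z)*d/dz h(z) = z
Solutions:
 h(z) = C1 + Integral(z/cos(z), z)


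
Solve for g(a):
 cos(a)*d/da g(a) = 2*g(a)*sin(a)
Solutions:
 g(a) = C1/cos(a)^2


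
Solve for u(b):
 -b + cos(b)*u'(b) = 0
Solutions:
 u(b) = C1 + Integral(b/cos(b), b)


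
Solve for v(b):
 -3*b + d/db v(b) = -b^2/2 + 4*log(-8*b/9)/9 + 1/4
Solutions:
 v(b) = C1 - b^3/6 + 3*b^2/2 + 4*b*log(-b)/9 + b*(-32*log(3) - 7 + 48*log(2))/36


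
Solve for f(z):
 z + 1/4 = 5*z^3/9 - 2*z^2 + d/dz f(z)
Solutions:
 f(z) = C1 - 5*z^4/36 + 2*z^3/3 + z^2/2 + z/4


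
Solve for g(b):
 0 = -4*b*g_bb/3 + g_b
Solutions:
 g(b) = C1 + C2*b^(7/4)


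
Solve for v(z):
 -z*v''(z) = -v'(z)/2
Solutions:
 v(z) = C1 + C2*z^(3/2)


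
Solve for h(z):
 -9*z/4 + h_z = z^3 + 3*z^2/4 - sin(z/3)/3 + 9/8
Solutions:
 h(z) = C1 + z^4/4 + z^3/4 + 9*z^2/8 + 9*z/8 + cos(z/3)


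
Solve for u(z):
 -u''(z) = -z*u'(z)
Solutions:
 u(z) = C1 + C2*erfi(sqrt(2)*z/2)


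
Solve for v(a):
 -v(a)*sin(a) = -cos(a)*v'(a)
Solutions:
 v(a) = C1/cos(a)


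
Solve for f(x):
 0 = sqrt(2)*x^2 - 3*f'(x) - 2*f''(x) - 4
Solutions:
 f(x) = C1 + C2*exp(-3*x/2) + sqrt(2)*x^3/9 - 2*sqrt(2)*x^2/9 - 4*x/3 + 8*sqrt(2)*x/27


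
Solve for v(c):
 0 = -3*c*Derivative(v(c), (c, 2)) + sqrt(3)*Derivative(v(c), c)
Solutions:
 v(c) = C1 + C2*c^(sqrt(3)/3 + 1)


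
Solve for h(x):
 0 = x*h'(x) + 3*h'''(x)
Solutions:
 h(x) = C1 + Integral(C2*airyai(-3^(2/3)*x/3) + C3*airybi(-3^(2/3)*x/3), x)


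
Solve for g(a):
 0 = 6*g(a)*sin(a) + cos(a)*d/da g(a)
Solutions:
 g(a) = C1*cos(a)^6


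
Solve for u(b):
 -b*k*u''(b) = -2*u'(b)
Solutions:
 u(b) = C1 + b^(((re(k) + 2)*re(k) + im(k)^2)/(re(k)^2 + im(k)^2))*(C2*sin(2*log(b)*Abs(im(k))/(re(k)^2 + im(k)^2)) + C3*cos(2*log(b)*im(k)/(re(k)^2 + im(k)^2)))


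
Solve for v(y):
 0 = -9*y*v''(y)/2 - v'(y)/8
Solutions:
 v(y) = C1 + C2*y^(35/36)


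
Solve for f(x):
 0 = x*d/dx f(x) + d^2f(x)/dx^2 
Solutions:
 f(x) = C1 + C2*erf(sqrt(2)*x/2)


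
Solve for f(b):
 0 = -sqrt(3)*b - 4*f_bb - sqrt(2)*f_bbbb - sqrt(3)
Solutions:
 f(b) = C1 + C2*b + C3*sin(2^(3/4)*b) + C4*cos(2^(3/4)*b) - sqrt(3)*b^3/24 - sqrt(3)*b^2/8


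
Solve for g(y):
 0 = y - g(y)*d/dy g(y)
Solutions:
 g(y) = -sqrt(C1 + y^2)
 g(y) = sqrt(C1 + y^2)


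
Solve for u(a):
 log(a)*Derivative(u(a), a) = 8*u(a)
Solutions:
 u(a) = C1*exp(8*li(a))


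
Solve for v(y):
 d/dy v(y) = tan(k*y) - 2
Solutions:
 v(y) = C1 - 2*y + Piecewise((-log(cos(k*y))/k, Ne(k, 0)), (0, True))


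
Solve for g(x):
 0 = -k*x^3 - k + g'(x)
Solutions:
 g(x) = C1 + k*x^4/4 + k*x


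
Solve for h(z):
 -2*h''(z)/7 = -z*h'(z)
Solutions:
 h(z) = C1 + C2*erfi(sqrt(7)*z/2)


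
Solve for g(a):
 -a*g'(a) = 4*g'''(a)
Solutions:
 g(a) = C1 + Integral(C2*airyai(-2^(1/3)*a/2) + C3*airybi(-2^(1/3)*a/2), a)


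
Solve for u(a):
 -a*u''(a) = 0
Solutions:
 u(a) = C1 + C2*a


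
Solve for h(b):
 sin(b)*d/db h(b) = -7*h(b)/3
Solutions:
 h(b) = C1*(cos(b) + 1)^(7/6)/(cos(b) - 1)^(7/6)


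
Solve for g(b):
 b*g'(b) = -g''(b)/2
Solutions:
 g(b) = C1 + C2*erf(b)


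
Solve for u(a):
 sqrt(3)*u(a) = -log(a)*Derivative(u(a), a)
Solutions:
 u(a) = C1*exp(-sqrt(3)*li(a))


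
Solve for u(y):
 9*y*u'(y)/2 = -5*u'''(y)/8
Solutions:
 u(y) = C1 + Integral(C2*airyai(-30^(2/3)*y/5) + C3*airybi(-30^(2/3)*y/5), y)


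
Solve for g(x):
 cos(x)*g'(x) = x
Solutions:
 g(x) = C1 + Integral(x/cos(x), x)


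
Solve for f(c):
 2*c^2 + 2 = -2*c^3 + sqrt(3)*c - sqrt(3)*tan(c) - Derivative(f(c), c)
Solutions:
 f(c) = C1 - c^4/2 - 2*c^3/3 + sqrt(3)*c^2/2 - 2*c + sqrt(3)*log(cos(c))


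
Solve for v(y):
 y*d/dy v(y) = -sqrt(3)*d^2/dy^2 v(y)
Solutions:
 v(y) = C1 + C2*erf(sqrt(2)*3^(3/4)*y/6)


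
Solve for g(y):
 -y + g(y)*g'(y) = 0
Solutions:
 g(y) = -sqrt(C1 + y^2)
 g(y) = sqrt(C1 + y^2)


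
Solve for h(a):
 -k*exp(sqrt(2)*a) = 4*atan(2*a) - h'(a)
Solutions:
 h(a) = C1 + 4*a*atan(2*a) + sqrt(2)*k*exp(sqrt(2)*a)/2 - log(4*a^2 + 1)


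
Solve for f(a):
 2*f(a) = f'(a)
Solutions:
 f(a) = C1*exp(2*a)


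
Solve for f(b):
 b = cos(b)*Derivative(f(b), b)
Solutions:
 f(b) = C1 + Integral(b/cos(b), b)


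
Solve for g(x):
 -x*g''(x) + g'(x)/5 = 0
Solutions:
 g(x) = C1 + C2*x^(6/5)


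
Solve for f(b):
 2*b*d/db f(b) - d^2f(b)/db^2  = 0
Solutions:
 f(b) = C1 + C2*erfi(b)


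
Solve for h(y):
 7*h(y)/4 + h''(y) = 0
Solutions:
 h(y) = C1*sin(sqrt(7)*y/2) + C2*cos(sqrt(7)*y/2)


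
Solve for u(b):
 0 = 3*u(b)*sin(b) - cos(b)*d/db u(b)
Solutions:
 u(b) = C1/cos(b)^3


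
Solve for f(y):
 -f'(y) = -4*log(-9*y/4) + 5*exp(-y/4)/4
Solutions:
 f(y) = C1 + 4*y*log(-y) + 4*y*(-2*log(2) - 1 + 2*log(3)) + 5*exp(-y/4)


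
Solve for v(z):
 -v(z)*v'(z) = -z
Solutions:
 v(z) = -sqrt(C1 + z^2)
 v(z) = sqrt(C1 + z^2)


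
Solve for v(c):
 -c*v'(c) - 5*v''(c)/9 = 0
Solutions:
 v(c) = C1 + C2*erf(3*sqrt(10)*c/10)


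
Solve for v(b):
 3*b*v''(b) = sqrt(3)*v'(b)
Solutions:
 v(b) = C1 + C2*b^(sqrt(3)/3 + 1)


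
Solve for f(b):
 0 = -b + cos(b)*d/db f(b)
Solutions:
 f(b) = C1 + Integral(b/cos(b), b)


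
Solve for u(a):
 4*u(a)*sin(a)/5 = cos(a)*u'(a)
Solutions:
 u(a) = C1/cos(a)^(4/5)


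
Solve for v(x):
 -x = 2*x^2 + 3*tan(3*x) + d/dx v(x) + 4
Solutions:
 v(x) = C1 - 2*x^3/3 - x^2/2 - 4*x + log(cos(3*x))


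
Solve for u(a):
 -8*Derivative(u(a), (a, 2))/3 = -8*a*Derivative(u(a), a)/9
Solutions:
 u(a) = C1 + C2*erfi(sqrt(6)*a/6)


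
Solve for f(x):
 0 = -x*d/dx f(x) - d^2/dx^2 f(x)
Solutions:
 f(x) = C1 + C2*erf(sqrt(2)*x/2)


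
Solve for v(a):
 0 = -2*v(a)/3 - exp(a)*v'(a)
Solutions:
 v(a) = C1*exp(2*exp(-a)/3)


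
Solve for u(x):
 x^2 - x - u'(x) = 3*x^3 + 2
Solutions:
 u(x) = C1 - 3*x^4/4 + x^3/3 - x^2/2 - 2*x


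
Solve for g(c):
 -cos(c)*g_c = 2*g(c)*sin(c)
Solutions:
 g(c) = C1*cos(c)^2


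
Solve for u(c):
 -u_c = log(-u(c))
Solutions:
 -li(-u(c)) = C1 - c


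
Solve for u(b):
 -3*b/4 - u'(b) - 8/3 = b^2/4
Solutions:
 u(b) = C1 - b^3/12 - 3*b^2/8 - 8*b/3


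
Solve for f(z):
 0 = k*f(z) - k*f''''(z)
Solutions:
 f(z) = C1*exp(-z) + C2*exp(z) + C3*sin(z) + C4*cos(z)


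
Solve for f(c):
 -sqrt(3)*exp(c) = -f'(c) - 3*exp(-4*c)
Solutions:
 f(c) = C1 + sqrt(3)*exp(c) + 3*exp(-4*c)/4


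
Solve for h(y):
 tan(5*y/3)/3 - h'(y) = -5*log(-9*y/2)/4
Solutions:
 h(y) = C1 + 5*y*log(-y)/4 - 5*y/4 - 5*y*log(2)/4 + 5*y*log(3)/2 - log(cos(5*y/3))/5


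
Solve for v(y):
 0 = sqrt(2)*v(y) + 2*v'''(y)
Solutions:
 v(y) = C3*exp(-2^(5/6)*y/2) + (C1*sin(2^(5/6)*sqrt(3)*y/4) + C2*cos(2^(5/6)*sqrt(3)*y/4))*exp(2^(5/6)*y/4)


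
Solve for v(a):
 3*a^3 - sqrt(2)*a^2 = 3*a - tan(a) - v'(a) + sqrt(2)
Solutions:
 v(a) = C1 - 3*a^4/4 + sqrt(2)*a^3/3 + 3*a^2/2 + sqrt(2)*a + log(cos(a))


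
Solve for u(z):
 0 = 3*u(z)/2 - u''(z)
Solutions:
 u(z) = C1*exp(-sqrt(6)*z/2) + C2*exp(sqrt(6)*z/2)


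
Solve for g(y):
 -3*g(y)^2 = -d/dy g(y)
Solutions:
 g(y) = -1/(C1 + 3*y)


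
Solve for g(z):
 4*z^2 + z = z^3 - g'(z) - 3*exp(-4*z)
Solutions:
 g(z) = C1 + z^4/4 - 4*z^3/3 - z^2/2 + 3*exp(-4*z)/4


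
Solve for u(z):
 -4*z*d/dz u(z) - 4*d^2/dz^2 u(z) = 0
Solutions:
 u(z) = C1 + C2*erf(sqrt(2)*z/2)


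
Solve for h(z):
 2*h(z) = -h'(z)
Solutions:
 h(z) = C1*exp(-2*z)


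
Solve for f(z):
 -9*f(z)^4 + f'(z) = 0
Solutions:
 f(z) = (-1/(C1 + 27*z))^(1/3)
 f(z) = (-1/(C1 + 9*z))^(1/3)*(-3^(2/3) - 3*3^(1/6)*I)/6
 f(z) = (-1/(C1 + 9*z))^(1/3)*(-3^(2/3) + 3*3^(1/6)*I)/6


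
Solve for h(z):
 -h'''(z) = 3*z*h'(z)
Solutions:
 h(z) = C1 + Integral(C2*airyai(-3^(1/3)*z) + C3*airybi(-3^(1/3)*z), z)


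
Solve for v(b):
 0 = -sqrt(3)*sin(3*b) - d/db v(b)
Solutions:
 v(b) = C1 + sqrt(3)*cos(3*b)/3


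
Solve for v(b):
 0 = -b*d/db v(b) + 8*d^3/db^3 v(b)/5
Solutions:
 v(b) = C1 + Integral(C2*airyai(5^(1/3)*b/2) + C3*airybi(5^(1/3)*b/2), b)


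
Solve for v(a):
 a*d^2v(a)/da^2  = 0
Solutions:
 v(a) = C1 + C2*a


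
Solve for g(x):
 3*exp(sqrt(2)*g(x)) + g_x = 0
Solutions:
 g(x) = sqrt(2)*(2*log(1/(C1 + 3*x)) - log(2))/4


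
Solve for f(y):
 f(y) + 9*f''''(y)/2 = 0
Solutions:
 f(y) = (C1*sin(2^(3/4)*sqrt(3)*y/6) + C2*cos(2^(3/4)*sqrt(3)*y/6))*exp(-2^(3/4)*sqrt(3)*y/6) + (C3*sin(2^(3/4)*sqrt(3)*y/6) + C4*cos(2^(3/4)*sqrt(3)*y/6))*exp(2^(3/4)*sqrt(3)*y/6)


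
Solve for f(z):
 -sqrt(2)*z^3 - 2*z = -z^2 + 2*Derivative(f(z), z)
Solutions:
 f(z) = C1 - sqrt(2)*z^4/8 + z^3/6 - z^2/2


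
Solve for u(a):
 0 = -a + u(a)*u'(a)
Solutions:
 u(a) = -sqrt(C1 + a^2)
 u(a) = sqrt(C1 + a^2)
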